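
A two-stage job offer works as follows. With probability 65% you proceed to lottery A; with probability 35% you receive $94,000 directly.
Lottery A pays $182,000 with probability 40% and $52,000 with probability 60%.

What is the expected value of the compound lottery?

$100,500

EV(A) = 0.4 × 182000 + 0.6 × 52000 = 72800 + 31200 = 104000
Branch B: 94000 (certain)
Overall = 0.65 × 104000 + 0.35 × 94000 = 67600 + 32900 = 100500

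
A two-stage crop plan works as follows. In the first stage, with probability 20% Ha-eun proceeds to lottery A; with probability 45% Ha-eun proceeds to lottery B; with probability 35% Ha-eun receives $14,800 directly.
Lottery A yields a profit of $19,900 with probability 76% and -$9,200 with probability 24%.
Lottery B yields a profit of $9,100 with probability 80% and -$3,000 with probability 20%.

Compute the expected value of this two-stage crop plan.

EV(A) = 0.76 × 19900 + 0.24 × (-9200) = 15124 − 2208 = 12916
EV(B) = 0.8 × 9100 + 0.2 × (-3000) = 7280 − 600 = 6680
Branch C: 14800 (certain)
Overall = 0.2 × 12916 + 0.45 × 6680 + 0.35 × 14800 = 2583.2 + 3006 + 5180 = 10769.2

$10,769.20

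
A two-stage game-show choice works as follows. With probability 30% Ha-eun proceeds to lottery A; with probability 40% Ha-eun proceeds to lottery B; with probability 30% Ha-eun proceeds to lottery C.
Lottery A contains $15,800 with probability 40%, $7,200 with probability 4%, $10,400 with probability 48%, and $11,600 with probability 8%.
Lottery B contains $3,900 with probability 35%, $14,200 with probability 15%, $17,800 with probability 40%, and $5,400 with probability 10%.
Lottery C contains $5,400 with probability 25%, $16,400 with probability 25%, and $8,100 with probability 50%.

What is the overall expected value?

$11,070.40

EV(A) = 0.4 × 15800 + 0.04 × 7200 + 0.48 × 10400 + 0.08 × 11600 = 6320 + 288 + 4992 + 928 = 12528
EV(B) = 0.35 × 3900 + 0.15 × 14200 + 0.4 × 17800 + 0.1 × 5400 = 1365 + 2130 + 7120 + 540 = 11155
EV(C) = 0.25 × 5400 + 0.25 × 16400 + 0.5 × 8100 = 1350 + 4100 + 4050 = 9500
Overall = 0.3 × 12528 + 0.4 × 11155 + 0.3 × 9500 = 3758.4 + 4462 + 2850 = 11070.4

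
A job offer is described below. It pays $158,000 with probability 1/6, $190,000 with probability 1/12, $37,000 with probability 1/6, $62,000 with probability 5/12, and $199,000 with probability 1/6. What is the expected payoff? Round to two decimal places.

EV = 1/6 × 158000 + 1/12 × 190000 + 1/6 × 37000 + 5/12 × 62000 + 1/6 × 199000 = 26333.3333 + 15833.3333 + 6166.6667 + 25833.3333 + 33166.6667 = 107333.3333

$107,333.33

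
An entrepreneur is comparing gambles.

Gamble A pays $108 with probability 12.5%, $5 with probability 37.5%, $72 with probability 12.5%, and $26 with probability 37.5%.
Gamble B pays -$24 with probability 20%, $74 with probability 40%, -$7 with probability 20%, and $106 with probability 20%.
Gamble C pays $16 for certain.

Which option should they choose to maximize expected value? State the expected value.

Gamble A = 0.125 × 108 + 0.375 × 5 + 0.125 × 72 + 0.375 × 26 = 13.5 + 1.875 + 9 + 9.75 = 34.125
Gamble B = 0.2 × (-24) + 0.4 × 74 + 0.2 × (-7) + 0.2 × 106 = -4.8 + 29.6 − 1.4 + 21.2 = 44.6
Gamble C: 16 (certain)

Gamble B ($44.60)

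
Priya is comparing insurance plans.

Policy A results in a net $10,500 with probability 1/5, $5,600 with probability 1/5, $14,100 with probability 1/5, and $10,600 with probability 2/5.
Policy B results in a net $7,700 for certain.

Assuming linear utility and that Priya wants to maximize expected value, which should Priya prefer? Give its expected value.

Policy A = 1/5 × 10500 + 1/5 × 5600 + 1/5 × 14100 + 2/5 × 10600 = 2100 + 1120 + 2820 + 4240 = 10280
Policy B: 7700 (certain)

Policy A ($10,280)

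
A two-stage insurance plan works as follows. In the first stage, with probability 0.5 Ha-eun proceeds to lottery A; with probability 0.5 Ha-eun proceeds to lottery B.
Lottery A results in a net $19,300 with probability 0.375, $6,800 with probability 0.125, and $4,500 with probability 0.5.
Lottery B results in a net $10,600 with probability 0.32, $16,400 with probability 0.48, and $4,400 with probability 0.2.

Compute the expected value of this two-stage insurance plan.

EV(A) = 0.375 × 19300 + 0.125 × 6800 + 0.5 × 4500 = 7237.5 + 850 + 2250 = 10337.5
EV(B) = 0.32 × 10600 + 0.48 × 16400 + 0.2 × 4400 = 3392 + 7872 + 880 = 12144
Overall = 0.5 × 10337.5 + 0.5 × 12144 = 5168.75 + 6072 = 11240.75

$11,240.75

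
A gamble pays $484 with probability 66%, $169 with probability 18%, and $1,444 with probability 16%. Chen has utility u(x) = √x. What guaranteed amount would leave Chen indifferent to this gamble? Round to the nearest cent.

$526.24

E[u] = 0.66·√484 + 0.18·√169 + 0.16·√1444 = 0.66·22 + 0.18·13 + 0.16·38 = 22.94
CE = (22.94)² = 526.2436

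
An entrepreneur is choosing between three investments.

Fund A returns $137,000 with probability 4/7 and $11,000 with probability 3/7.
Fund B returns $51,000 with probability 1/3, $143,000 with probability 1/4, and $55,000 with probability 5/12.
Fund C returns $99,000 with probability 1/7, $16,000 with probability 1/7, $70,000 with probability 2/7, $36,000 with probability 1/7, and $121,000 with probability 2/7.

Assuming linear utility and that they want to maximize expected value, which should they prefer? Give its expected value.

Fund A = 4/7 × 137000 + 3/7 × 11000 = 78285.7143 + 4714.2857 = 83000
Fund B = 1/3 × 51000 + 1/4 × 143000 + 5/12 × 55000 = 17000 + 35750 + 22916.6667 = 75666.6667
Fund C = 1/7 × 99000 + 1/7 × 16000 + 2/7 × 70000 + 1/7 × 36000 + 2/7 × 121000 = 14142.8571 + 2285.7143 + 20000 + 5142.8571 + 34571.4286 = 76142.8571

Fund A ($83,000)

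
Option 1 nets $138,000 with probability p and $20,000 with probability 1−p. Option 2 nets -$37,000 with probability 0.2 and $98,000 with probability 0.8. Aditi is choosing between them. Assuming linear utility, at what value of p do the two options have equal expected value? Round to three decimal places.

p = 0.432

EV(Option 2) = 0.2 × (-37000) + 0.8 × 98000 = -7400 + 78400 = 71000
p·138000 + (1−p)·20000 = 71000
118000p + 20000 = 71000
p = (71000 − 20000) / 118000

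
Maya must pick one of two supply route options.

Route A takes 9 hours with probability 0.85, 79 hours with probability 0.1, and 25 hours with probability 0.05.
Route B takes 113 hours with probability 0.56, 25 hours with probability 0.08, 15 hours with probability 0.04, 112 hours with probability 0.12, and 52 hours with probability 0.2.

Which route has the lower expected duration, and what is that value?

Route A = 0.85 × 9 + 0.1 × 79 + 0.05 × 25 = 7.65 + 7.9 + 1.25 = 16.8
Route B = 0.56 × 113 + 0.08 × 25 + 0.04 × 15 + 0.12 × 112 + 0.2 × 52 = 63.28 + 2 + 0.6 + 13.44 + 10.4 = 89.72

Route A (16.8 hours)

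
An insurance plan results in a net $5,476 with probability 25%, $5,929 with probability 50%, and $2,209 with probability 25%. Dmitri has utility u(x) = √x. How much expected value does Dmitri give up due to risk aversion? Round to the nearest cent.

$159.19

E[u] = 0.25·√5476 + 0.5·√5929 + 0.25·√2209 = 0.25·74 + 0.5·77 + 0.25·47 = 68.75
CE = (68.75)² = 4726.5625
Risk premium = EV − CE = 4885.75 − 4726.5625 = 159.1875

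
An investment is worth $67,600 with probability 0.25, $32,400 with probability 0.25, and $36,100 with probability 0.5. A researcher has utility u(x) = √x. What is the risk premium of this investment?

E[u] = 0.25·√67600 + 0.25·√32400 + 0.5·√36100 = 0.25·260 + 0.25·180 + 0.5·190 = 205
CE = (205)² = 42025
Risk premium = EV − CE = 43050 − 42025 = 1025

$1,025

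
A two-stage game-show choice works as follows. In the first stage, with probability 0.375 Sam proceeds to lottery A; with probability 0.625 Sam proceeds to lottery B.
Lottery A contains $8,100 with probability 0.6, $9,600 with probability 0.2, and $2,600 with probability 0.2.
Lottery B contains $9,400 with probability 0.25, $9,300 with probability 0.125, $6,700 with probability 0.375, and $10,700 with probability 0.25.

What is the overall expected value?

EV(A) = 0.6 × 8100 + 0.2 × 9600 + 0.2 × 2600 = 4860 + 1920 + 520 = 7300
EV(B) = 0.25 × 9400 + 0.125 × 9300 + 0.375 × 6700 + 0.25 × 10700 = 2350 + 1162.5 + 2512.5 + 2675 = 8700
Overall = 0.375 × 7300 + 0.625 × 8700 = 2737.5 + 5437.5 = 8175

$8,175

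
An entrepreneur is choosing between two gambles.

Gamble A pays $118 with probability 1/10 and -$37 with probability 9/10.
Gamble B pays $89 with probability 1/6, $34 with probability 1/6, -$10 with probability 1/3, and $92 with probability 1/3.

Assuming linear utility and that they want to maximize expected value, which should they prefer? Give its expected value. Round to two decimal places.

Gamble A = 1/10 × 118 + 9/10 × (-37) = 11.8 − 33.3 = -21.5
Gamble B = 1/6 × 89 + 1/6 × 34 + 1/3 × (-10) + 1/3 × 92 = 14.8333 + 5.6667 − 3.3333 + 30.6667 = 47.8333

Gamble B ($47.83)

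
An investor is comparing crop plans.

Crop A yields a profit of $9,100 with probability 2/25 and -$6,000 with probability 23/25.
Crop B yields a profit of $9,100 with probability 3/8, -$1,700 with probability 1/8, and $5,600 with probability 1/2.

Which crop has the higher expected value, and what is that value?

Crop A = 2/25 × 9100 + 23/25 × (-6000) = 728 − 5520 = -4792
Crop B = 3/8 × 9100 + 1/8 × (-1700) + 1/2 × 5600 = 3412.5 − 212.5 + 2800 = 6000

Crop B ($6,000)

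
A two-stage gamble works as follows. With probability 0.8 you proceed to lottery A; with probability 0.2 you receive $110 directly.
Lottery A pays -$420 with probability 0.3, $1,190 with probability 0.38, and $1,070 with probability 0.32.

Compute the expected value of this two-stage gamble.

$556.88

EV(A) = 0.3 × (-420) + 0.38 × 1190 + 0.32 × 1070 = -126 + 452.2 + 342.4 = 668.6
Branch B: 110 (certain)
Overall = 0.8 × 668.6 + 0.2 × 110 = 534.88 + 22 = 556.88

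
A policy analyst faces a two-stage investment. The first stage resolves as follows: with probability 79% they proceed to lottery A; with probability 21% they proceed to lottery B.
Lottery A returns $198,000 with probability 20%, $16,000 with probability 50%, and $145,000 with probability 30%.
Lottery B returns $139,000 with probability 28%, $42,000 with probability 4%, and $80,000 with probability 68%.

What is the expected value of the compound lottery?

$91,919

EV(A) = 0.2 × 198000 + 0.5 × 16000 + 0.3 × 145000 = 39600 + 8000 + 43500 = 91100
EV(B) = 0.28 × 139000 + 0.04 × 42000 + 0.68 × 80000 = 38920 + 1680 + 54400 = 95000
Overall = 0.79 × 91100 + 0.21 × 95000 = 71969 + 19950 = 91919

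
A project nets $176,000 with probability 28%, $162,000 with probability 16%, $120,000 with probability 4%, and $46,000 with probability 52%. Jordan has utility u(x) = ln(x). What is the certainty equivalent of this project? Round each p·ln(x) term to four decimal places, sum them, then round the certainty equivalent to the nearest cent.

$85,127.04

E[u] = 0.28·ln(176000) + 0.16·ln(162000) + 0.04·ln(120000) + 0.52·ln(46000) = 3.3819 + 1.9193 + 0.4678 + 5.5829 = 11.3519
CE = e^11.3519 ≈ 85127.04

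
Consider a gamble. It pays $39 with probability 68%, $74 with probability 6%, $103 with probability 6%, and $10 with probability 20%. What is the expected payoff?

$39.14

EV = 0.68 × 39 + 0.06 × 74 + 0.06 × 103 + 0.2 × 10 = 26.52 + 4.44 + 6.18 + 2 = 39.14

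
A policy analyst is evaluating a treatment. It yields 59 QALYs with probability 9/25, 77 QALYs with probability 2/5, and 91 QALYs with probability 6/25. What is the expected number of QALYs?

EV = 9/25 × 59 + 2/5 × 77 + 6/25 × 91 = 21.24 + 30.8 + 21.84 = 73.88

73.88 QALYs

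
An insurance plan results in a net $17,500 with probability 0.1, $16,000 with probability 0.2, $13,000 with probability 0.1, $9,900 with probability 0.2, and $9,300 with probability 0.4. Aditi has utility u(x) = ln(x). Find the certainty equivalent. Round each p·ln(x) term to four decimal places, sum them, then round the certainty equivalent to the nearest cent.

$11,563.40

E[u] = 0.1·ln(17500) + 0.2·ln(16000) + 0.1·ln(13000) + 0.2·ln(9900) + 0.4·ln(9300) = 0.9770 + 1.9361 + 0.9473 + 1.8401 + 3.6551 = 9.3556
CE = e^9.3556 ≈ 11563.40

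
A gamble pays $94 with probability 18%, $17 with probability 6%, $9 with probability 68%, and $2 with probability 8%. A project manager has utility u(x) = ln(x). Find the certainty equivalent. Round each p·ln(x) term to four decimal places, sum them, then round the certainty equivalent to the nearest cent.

E[u] = 0.18·ln(94) + 0.06·ln(17) + 0.68·ln(9) + 0.08·ln(2) = 0.8178 + 0.1700 + 1.4941 + 0.0555 = 2.5374
CE = e^2.5374 ≈ 12.65

$12.65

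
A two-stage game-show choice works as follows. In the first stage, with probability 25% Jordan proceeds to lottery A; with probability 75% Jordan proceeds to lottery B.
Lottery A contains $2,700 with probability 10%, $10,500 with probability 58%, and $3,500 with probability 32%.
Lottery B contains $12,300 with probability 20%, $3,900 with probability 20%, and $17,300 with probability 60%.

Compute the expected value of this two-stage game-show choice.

$12,085

EV(A) = 0.1 × 2700 + 0.58 × 10500 + 0.32 × 3500 = 270 + 6090 + 1120 = 7480
EV(B) = 0.2 × 12300 + 0.2 × 3900 + 0.6 × 17300 = 2460 + 780 + 10380 = 13620
Overall = 0.25 × 7480 + 0.75 × 13620 = 1870 + 10215 = 12085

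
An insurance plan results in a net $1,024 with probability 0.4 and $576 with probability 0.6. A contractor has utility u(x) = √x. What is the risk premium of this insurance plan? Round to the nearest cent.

$15.36

E[u] = 0.4·√1024 + 0.6·√576 = 0.4·32 + 0.6·24 = 27.2
CE = (27.2)² = 739.84
Risk premium = EV − CE = 755.2 − 739.84 = 15.36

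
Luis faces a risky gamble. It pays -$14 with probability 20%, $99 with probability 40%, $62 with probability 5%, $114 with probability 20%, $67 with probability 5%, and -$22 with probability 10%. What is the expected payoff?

$63.85

EV = 0.2 × (-14) + 0.4 × 99 + 0.05 × 62 + 0.2 × 114 + 0.05 × 67 + 0.1 × (-22) = -2.8 + 39.6 + 3.1 + 22.8 + 3.35 − 2.2 = 63.85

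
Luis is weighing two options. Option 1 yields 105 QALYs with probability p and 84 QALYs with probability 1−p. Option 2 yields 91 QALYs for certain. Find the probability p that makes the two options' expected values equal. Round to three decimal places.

p·105 + (1−p)·84 = 91
21p + 84 = 91
p = (91 − 84) / 21

p = 0.333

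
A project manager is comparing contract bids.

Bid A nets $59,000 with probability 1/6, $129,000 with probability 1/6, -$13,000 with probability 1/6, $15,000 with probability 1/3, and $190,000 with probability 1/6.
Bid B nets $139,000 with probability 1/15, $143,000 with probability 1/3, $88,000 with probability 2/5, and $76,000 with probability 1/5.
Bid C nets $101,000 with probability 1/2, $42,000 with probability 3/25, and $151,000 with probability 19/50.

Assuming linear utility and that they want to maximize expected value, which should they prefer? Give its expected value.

Bid C ($112,920)

Bid A = 1/6 × 59000 + 1/6 × 129000 + 1/6 × (-13000) + 1/3 × 15000 + 1/6 × 190000 = 9833.3333 + 21500 − 2166.6667 + 5000 + 31666.6667 = 65833.3333
Bid B = 1/15 × 139000 + 1/3 × 143000 + 2/5 × 88000 + 1/5 × 76000 = 9266.6667 + 47666.6667 + 35200 + 15200 = 107333.3333
Bid C = 1/2 × 101000 + 3/25 × 42000 + 19/50 × 151000 = 50500 + 5040 + 57380 = 112920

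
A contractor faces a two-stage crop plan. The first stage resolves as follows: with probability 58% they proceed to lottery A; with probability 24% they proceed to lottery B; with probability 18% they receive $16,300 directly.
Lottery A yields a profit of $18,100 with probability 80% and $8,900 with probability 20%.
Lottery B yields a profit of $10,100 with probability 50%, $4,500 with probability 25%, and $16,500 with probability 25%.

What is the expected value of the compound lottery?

$14,836.80

EV(A) = 0.8 × 18100 + 0.2 × 8900 = 14480 + 1780 = 16260
EV(B) = 0.5 × 10100 + 0.25 × 4500 + 0.25 × 16500 = 5050 + 1125 + 4125 = 10300
Branch C: 16300 (certain)
Overall = 0.58 × 16260 + 0.24 × 10300 + 0.18 × 16300 = 9430.8 + 2472 + 2934 = 14836.8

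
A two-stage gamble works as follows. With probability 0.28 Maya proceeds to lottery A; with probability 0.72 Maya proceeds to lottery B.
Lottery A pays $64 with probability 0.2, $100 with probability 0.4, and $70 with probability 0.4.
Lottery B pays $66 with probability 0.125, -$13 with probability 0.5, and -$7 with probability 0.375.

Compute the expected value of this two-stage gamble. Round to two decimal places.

EV(A) = 0.2 × 64 + 0.4 × 100 + 0.4 × 70 = 12.8 + 40 + 28 = 80.8
EV(B) = 0.125 × 66 + 0.5 × (-13) + 0.375 × (-7) = 8.25 − 6.5 − 2.625 = -0.875
Overall = 0.28 × 80.8 + 0.72 × (-0.875) = 22.624 − 0.63 = 21.994

$21.99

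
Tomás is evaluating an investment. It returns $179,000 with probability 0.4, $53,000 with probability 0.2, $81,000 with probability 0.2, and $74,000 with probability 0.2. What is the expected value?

EV = 0.4 × 179000 + 0.2 × 53000 + 0.2 × 81000 + 0.2 × 74000 = 71600 + 10600 + 16200 + 14800 = 113200

$113,200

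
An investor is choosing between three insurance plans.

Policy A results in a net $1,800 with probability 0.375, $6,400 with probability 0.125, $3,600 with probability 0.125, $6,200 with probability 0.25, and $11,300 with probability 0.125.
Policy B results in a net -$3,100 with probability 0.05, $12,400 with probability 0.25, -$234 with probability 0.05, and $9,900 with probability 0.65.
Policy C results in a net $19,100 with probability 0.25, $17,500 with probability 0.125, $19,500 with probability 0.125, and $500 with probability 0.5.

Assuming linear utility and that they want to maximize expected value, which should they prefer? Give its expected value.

Policy A = 0.375 × 1800 + 0.125 × 6400 + 0.125 × 3600 + 0.25 × 6200 + 0.125 × 11300 = 675 + 800 + 450 + 1550 + 1412.5 = 4887.5
Policy B = 0.05 × (-3100) + 0.25 × 12400 + 0.05 × (-234) + 0.65 × 9900 = -155 + 3100 − 11.7 + 6435 = 9368.3
Policy C = 0.25 × 19100 + 0.125 × 17500 + 0.125 × 19500 + 0.5 × 500 = 4775 + 2187.5 + 2437.5 + 250 = 9650

Policy C ($9,650)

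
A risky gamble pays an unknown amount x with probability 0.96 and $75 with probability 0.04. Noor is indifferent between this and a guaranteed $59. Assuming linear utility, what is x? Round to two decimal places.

0.96·x + 0.04·75 = 59
0.96·x = 59 − 3 = 56
x = 56 / 0.96 = 58.3333

x = $58.33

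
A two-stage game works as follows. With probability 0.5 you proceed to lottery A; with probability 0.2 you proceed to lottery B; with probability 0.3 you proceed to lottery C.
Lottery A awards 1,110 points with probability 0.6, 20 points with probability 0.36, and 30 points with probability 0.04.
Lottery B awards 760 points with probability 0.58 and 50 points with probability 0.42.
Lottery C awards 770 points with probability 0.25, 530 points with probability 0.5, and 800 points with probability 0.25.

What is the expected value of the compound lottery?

626.81 points

EV(A) = 0.6 × 1110 + 0.36 × 20 + 0.04 × 30 = 666 + 7.2 + 1.2 = 674.4
EV(B) = 0.58 × 760 + 0.42 × 50 = 440.8 + 21 = 461.8
EV(C) = 0.25 × 770 + 0.5 × 530 + 0.25 × 800 = 192.5 + 265 + 200 = 657.5
Overall = 0.5 × 674.4 + 0.2 × 461.8 + 0.3 × 657.5 = 337.2 + 92.36 + 197.25 = 626.81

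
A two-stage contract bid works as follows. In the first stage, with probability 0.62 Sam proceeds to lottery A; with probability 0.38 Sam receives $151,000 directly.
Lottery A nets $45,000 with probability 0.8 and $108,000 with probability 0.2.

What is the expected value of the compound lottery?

$93,092

EV(A) = 0.8 × 45000 + 0.2 × 108000 = 36000 + 21600 = 57600
Branch B: 151000 (certain)
Overall = 0.62 × 57600 + 0.38 × 151000 = 35712 + 57380 = 93092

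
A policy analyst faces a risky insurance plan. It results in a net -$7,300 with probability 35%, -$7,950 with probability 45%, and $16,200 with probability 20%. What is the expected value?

-$2,892.50

EV = 0.35 × (-7300) + 0.45 × (-7950) + 0.2 × 16200 = -2555 − 3577.5 + 3240 = -2892.5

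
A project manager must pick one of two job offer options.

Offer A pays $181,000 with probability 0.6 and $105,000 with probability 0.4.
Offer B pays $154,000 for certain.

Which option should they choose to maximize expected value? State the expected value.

Offer A = 0.6 × 181000 + 0.4 × 105000 = 108600 + 42000 = 150600
Offer B: 154000 (certain)

Offer B ($154,000)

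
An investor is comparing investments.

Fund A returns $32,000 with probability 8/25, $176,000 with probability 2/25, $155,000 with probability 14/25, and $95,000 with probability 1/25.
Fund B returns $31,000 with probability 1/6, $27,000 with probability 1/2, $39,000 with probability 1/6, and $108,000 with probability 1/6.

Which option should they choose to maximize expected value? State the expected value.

Fund A ($114,920)

Fund A = 8/25 × 32000 + 2/25 × 176000 + 14/25 × 155000 + 1/25 × 95000 = 10240 + 14080 + 86800 + 3800 = 114920
Fund B = 1/6 × 31000 + 1/2 × 27000 + 1/6 × 39000 + 1/6 × 108000 = 5166.6667 + 13500 + 6500 + 18000 = 43166.6667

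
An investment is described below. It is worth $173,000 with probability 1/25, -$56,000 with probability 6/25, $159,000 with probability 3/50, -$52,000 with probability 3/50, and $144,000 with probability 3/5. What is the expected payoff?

$86,300

EV = 1/25 × 173000 + 6/25 × (-56000) + 3/50 × 159000 + 3/50 × (-52000) + 3/5 × 144000 = 6920 − 13440 + 9540 − 3120 + 86400 = 86300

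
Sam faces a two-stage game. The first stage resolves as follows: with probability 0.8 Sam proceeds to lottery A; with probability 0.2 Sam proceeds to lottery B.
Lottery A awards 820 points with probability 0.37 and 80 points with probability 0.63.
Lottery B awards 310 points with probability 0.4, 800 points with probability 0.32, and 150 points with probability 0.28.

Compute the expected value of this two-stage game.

367.44 points

EV(A) = 0.37 × 820 + 0.63 × 80 = 303.4 + 50.4 = 353.8
EV(B) = 0.4 × 310 + 0.32 × 800 + 0.28 × 150 = 124 + 256 + 42 = 422
Overall = 0.8 × 353.8 + 0.2 × 422 = 283.04 + 84.4 = 367.44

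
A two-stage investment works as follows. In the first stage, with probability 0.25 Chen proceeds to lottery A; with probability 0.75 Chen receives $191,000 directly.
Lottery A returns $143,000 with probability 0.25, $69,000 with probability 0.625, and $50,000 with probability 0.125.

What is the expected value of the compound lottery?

$164,531.25

EV(A) = 0.25 × 143000 + 0.625 × 69000 + 0.125 × 50000 = 35750 + 43125 + 6250 = 85125
Branch B: 191000 (certain)
Overall = 0.25 × 85125 + 0.75 × 191000 = 21281.25 + 143250 = 164531.25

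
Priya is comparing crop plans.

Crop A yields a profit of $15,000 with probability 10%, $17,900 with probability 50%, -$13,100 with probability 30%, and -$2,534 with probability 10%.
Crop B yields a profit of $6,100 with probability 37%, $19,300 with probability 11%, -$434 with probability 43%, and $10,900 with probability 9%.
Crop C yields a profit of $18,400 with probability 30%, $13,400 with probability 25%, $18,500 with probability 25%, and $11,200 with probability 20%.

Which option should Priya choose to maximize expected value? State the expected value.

Crop C ($15,735)

Crop A = 0.1 × 15000 + 0.5 × 17900 + 0.3 × (-13100) + 0.1 × (-2534) = 1500 + 8950 − 3930 − 253.4 = 6266.6
Crop B = 0.37 × 6100 + 0.11 × 19300 + 0.43 × (-434) + 0.09 × 10900 = 2257 + 2123 − 186.62 + 981 = 5174.38
Crop C = 0.3 × 18400 + 0.25 × 13400 + 0.25 × 18500 + 0.2 × 11200 = 5520 + 3350 + 4625 + 2240 = 15735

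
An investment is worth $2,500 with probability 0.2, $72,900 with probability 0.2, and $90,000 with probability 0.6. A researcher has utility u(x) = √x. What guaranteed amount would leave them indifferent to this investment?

E[u] = 0.2·√2500 + 0.2·√72900 + 0.6·√90000 = 0.2·50 + 0.2·270 + 0.6·300 = 244
CE = (244)² = 59536

$59,536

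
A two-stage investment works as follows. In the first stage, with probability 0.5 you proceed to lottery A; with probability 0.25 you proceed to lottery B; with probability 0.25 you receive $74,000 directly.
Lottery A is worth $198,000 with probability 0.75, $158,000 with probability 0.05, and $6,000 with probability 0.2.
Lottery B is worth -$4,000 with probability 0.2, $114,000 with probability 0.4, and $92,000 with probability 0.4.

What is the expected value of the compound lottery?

EV(A) = 0.75 × 198000 + 0.05 × 158000 + 0.2 × 6000 = 148500 + 7900 + 1200 = 157600
EV(B) = 0.2 × (-4000) + 0.4 × 114000 + 0.4 × 92000 = -800 + 45600 + 36800 = 81600
Branch C: 74000 (certain)
Overall = 0.5 × 157600 + 0.25 × 81600 + 0.25 × 74000 = 78800 + 20400 + 18500 = 117700

$117,700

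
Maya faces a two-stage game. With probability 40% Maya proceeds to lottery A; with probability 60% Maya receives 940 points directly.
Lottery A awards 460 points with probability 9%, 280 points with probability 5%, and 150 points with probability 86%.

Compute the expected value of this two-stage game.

EV(A) = 0.09 × 460 + 0.05 × 280 + 0.86 × 150 = 41.4 + 14 + 129 = 184.4
Branch B: 940 (certain)
Overall = 0.4 × 184.4 + 0.6 × 940 = 73.76 + 564 = 637.76

637.76 points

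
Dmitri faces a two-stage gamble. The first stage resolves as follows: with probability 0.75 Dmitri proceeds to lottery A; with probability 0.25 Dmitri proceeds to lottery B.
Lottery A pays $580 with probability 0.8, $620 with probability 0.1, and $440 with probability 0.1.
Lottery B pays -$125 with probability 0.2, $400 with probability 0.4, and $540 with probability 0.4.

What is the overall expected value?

$515.25

EV(A) = 0.8 × 580 + 0.1 × 620 + 0.1 × 440 = 464 + 62 + 44 = 570
EV(B) = 0.2 × (-125) + 0.4 × 400 + 0.4 × 540 = -25 + 160 + 216 = 351
Overall = 0.75 × 570 + 0.25 × 351 = 427.5 + 87.75 = 515.25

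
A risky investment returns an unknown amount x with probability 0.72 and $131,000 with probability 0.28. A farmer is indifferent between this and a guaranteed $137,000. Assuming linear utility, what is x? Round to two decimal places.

0.72·x + 0.28·131000 = 137000
0.72·x = 137000 − 36680 = 100320
x = 100320 / 0.72 = 139333.3333

x = $139,333.33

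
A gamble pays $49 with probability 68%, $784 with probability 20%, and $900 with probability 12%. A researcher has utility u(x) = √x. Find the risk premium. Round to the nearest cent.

$103.24

E[u] = 0.68·√49 + 0.2·√784 + 0.12·√900 = 0.68·7 + 0.2·28 + 0.12·30 = 13.96
CE = (13.96)² = 194.8816
Risk premium = EV − CE = 298.12 − 194.8816 = 103.2384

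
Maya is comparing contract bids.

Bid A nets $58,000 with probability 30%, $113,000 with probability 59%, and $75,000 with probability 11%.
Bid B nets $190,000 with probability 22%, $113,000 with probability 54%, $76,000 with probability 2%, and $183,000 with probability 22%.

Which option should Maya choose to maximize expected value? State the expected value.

Bid B ($144,600)

Bid A = 0.3 × 58000 + 0.59 × 113000 + 0.11 × 75000 = 17400 + 66670 + 8250 = 92320
Bid B = 0.22 × 190000 + 0.54 × 113000 + 0.02 × 76000 + 0.22 × 183000 = 41800 + 61020 + 1520 + 40260 = 144600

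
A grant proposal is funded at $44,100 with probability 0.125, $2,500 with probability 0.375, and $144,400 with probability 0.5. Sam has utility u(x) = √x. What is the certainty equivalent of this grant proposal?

$55,225

E[u] = 0.125·√44100 + 0.375·√2500 + 0.5·√144400 = 0.125·210 + 0.375·50 + 0.5·380 = 235
CE = (235)² = 55225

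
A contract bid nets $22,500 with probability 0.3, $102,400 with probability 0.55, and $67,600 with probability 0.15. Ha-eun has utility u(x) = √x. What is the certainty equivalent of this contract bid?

E[u] = 0.3·√22500 + 0.55·√102400 + 0.15·√67600 = 0.3·150 + 0.55·320 + 0.15·260 = 260
CE = (260)² = 67600

$67,600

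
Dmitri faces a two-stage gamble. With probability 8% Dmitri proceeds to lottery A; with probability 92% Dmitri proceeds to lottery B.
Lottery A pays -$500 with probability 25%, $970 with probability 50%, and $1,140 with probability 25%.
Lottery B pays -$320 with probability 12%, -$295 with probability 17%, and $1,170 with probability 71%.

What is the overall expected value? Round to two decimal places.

$734.38

EV(A) = 0.25 × (-500) + 0.5 × 970 + 0.25 × 1140 = -125 + 485 + 285 = 645
EV(B) = 0.12 × (-320) + 0.17 × (-295) + 0.71 × 1170 = -38.4 − 50.15 + 830.7 = 742.15
Overall = 0.08 × 645 + 0.92 × 742.15 = 51.6 + 682.778 = 734.378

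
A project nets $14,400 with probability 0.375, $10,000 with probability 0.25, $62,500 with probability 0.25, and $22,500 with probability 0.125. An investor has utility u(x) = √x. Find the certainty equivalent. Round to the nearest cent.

$22,876.56

E[u] = 0.375·√14400 + 0.25·√10000 + 0.25·√62500 + 0.125·√22500 = 0.375·120 + 0.25·100 + 0.25·250 + 0.125·150 = 151.25
CE = (151.25)² = 22876.5625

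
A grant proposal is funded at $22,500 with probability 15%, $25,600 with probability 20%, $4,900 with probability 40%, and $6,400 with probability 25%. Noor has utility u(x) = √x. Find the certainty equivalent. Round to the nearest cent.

E[u] = 0.15·√22500 + 0.2·√25600 + 0.4·√4900 + 0.25·√6400 = 0.15·150 + 0.2·160 + 0.4·70 + 0.25·80 = 102.5
CE = (102.5)² = 10506.25

$10,506.25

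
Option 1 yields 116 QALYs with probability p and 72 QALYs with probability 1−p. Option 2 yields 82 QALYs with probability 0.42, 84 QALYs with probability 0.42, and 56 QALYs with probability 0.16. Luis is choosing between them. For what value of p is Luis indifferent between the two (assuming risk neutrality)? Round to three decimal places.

EV(Option 2) = 0.42 × 82 + 0.42 × 84 + 0.16 × 56 = 34.44 + 35.28 + 8.96 = 78.68
p·116 + (1−p)·72 = 78.68
44p + 72 = 78.68
p = (78.68 − 72) / 44

p = 0.152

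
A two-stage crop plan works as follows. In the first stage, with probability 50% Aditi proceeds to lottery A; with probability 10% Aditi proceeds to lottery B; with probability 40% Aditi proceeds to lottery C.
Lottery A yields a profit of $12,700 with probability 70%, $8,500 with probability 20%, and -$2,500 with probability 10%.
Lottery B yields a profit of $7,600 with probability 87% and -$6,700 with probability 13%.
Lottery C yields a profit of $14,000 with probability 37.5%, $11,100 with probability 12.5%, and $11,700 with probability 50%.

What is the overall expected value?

$10,739.10

EV(A) = 0.7 × 12700 + 0.2 × 8500 + 0.1 × (-2500) = 8890 + 1700 − 250 = 10340
EV(B) = 0.87 × 7600 + 0.13 × (-6700) = 6612 − 871 = 5741
EV(C) = 0.375 × 14000 + 0.125 × 11100 + 0.5 × 11700 = 5250 + 1387.5 + 5850 = 12487.5
Overall = 0.5 × 10340 + 0.1 × 5741 + 0.4 × 12487.5 = 5170 + 574.1 + 4995 = 10739.1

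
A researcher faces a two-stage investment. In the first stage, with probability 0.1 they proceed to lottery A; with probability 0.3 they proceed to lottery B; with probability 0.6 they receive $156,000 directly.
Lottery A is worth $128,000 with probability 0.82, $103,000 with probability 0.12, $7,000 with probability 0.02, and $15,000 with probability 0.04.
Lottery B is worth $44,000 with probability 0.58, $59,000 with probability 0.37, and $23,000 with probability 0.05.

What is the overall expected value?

$119,956

EV(A) = 0.82 × 128000 + 0.12 × 103000 + 0.02 × 7000 + 0.04 × 15000 = 104960 + 12360 + 140 + 600 = 118060
EV(B) = 0.58 × 44000 + 0.37 × 59000 + 0.05 × 23000 = 25520 + 21830 + 1150 = 48500
Branch C: 156000 (certain)
Overall = 0.1 × 118060 + 0.3 × 48500 + 0.6 × 156000 = 11806 + 14550 + 93600 = 119956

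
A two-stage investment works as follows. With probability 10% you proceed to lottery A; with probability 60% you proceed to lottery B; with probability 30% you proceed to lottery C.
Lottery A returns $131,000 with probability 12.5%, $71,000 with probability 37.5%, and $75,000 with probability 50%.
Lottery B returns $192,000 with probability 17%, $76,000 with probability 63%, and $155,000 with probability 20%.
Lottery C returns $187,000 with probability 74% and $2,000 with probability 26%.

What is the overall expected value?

$116,632

EV(A) = 0.125 × 131000 + 0.375 × 71000 + 0.5 × 75000 = 16375 + 26625 + 37500 = 80500
EV(B) = 0.17 × 192000 + 0.63 × 76000 + 0.2 × 155000 = 32640 + 47880 + 31000 = 111520
EV(C) = 0.74 × 187000 + 0.26 × 2000 = 138380 + 520 = 138900
Overall = 0.1 × 80500 + 0.6 × 111520 + 0.3 × 138900 = 8050 + 66912 + 41670 = 116632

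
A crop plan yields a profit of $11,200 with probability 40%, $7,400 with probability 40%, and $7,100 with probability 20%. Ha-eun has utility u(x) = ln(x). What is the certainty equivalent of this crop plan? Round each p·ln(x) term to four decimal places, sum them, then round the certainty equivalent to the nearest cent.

E[u] = 0.4·ln(11200) + 0.4·ln(7400) + 0.2·ln(7100) = 3.7295 + 3.5637 + 1.7736 = 9.0668
CE = e^9.0668 ≈ 8662.86

$8,662.86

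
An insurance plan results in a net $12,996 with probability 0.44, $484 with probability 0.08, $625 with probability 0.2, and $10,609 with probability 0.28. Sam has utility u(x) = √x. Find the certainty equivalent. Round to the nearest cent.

$7,354.78

E[u] = 0.44·√12996 + 0.08·√484 + 0.2·√625 + 0.28·√10609 = 0.44·114 + 0.08·22 + 0.2·25 + 0.28·103 = 85.76
CE = (85.76)² = 7354.7776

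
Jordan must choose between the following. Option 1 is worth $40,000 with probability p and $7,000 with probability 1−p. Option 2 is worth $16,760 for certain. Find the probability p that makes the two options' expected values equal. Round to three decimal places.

p·40000 + (1−p)·7000 = 16760
33000p + 7000 = 16760
p = (16760 − 7000) / 33000

p = 0.296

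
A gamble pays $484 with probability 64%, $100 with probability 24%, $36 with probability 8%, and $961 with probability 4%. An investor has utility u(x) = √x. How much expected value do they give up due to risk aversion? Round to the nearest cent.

$43.84

E[u] = 0.64·√484 + 0.24·√100 + 0.08·√36 + 0.04·√961 = 0.64·22 + 0.24·10 + 0.08·6 + 0.04·31 = 18.2
CE = (18.2)² = 331.24
Risk premium = EV − CE = 375.08 − 331.24 = 43.84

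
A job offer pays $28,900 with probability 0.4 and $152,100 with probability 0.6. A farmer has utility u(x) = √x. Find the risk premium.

$11,616

E[u] = 0.4·√28900 + 0.6·√152100 = 0.4·170 + 0.6·390 = 302
CE = (302)² = 91204
Risk premium = EV − CE = 102820 − 91204 = 11616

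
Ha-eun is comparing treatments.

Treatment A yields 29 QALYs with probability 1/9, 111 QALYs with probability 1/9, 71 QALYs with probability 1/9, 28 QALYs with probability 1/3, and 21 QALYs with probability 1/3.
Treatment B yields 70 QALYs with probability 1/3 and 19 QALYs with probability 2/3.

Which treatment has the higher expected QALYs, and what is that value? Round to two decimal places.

Treatment A = 1/9 × 29 + 1/9 × 111 + 1/9 × 71 + 1/3 × 28 + 1/3 × 21 = 3.2222 + 12.3333 + 7.8889 + 9.3333 + 7 = 39.7778
Treatment B = 1/3 × 70 + 2/3 × 19 = 23.3333 + 12.6667 = 36

Treatment A (39.78 QALYs)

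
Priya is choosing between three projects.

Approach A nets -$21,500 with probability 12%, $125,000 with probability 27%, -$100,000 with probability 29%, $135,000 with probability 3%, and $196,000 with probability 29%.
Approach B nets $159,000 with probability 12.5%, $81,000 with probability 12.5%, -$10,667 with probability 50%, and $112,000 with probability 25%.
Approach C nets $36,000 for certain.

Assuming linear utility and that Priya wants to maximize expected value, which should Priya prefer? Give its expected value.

Approach A ($63,060)

Approach A = 0.12 × (-21500) + 0.27 × 125000 + 0.29 × (-100000) + 0.03 × 135000 + 0.29 × 196000 = -2580 + 33750 − 29000 + 4050 + 56840 = 63060
Approach B = 0.125 × 159000 + 0.125 × 81000 + 0.5 × (-10667) + 0.25 × 112000 = 19875 + 10125 − 5333.5 + 28000 = 52666.5
Approach C: 36000 (certain)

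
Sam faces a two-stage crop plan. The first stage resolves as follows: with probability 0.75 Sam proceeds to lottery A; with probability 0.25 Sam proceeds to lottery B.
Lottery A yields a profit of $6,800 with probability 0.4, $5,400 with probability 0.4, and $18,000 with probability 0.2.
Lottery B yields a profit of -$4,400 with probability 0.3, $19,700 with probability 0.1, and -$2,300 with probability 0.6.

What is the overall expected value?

$6,177.50

EV(A) = 0.4 × 6800 + 0.4 × 5400 + 0.2 × 18000 = 2720 + 2160 + 3600 = 8480
EV(B) = 0.3 × (-4400) + 0.1 × 19700 + 0.6 × (-2300) = -1320 + 1970 − 1380 = -730
Overall = 0.75 × 8480 + 0.25 × (-730) = 6360 − 182.5 = 6177.5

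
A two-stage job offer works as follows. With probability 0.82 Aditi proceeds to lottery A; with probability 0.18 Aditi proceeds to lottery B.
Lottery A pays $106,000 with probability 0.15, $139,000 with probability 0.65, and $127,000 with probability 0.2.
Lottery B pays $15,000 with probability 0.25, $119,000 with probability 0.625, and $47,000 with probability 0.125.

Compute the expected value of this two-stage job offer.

EV(A) = 0.15 × 106000 + 0.65 × 139000 + 0.2 × 127000 = 15900 + 90350 + 25400 = 131650
EV(B) = 0.25 × 15000 + 0.625 × 119000 + 0.125 × 47000 = 3750 + 74375 + 5875 = 84000
Overall = 0.82 × 131650 + 0.18 × 84000 = 107953 + 15120 = 123073

$123,073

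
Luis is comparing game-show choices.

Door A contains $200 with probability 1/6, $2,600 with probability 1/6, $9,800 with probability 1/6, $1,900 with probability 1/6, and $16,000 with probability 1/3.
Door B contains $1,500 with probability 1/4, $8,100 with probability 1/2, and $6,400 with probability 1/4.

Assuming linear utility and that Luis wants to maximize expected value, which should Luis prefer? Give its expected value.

Door A = 1/6 × 200 + 1/6 × 2600 + 1/6 × 9800 + 1/6 × 1900 + 1/3 × 16000 = 33.3333 + 433.3333 + 1633.3333 + 316.6667 + 5333.3333 = 7750
Door B = 1/4 × 1500 + 1/2 × 8100 + 1/4 × 6400 = 375 + 4050 + 1600 = 6025

Door A ($7,750)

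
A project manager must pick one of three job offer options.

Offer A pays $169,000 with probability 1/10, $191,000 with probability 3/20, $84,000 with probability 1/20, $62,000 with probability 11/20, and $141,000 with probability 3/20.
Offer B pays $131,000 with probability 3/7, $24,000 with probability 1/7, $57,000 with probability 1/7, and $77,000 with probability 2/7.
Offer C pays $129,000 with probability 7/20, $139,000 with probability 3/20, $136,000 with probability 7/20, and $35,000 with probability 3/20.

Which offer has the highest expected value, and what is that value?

Offer A = 1/10 × 169000 + 3/20 × 191000 + 1/20 × 84000 + 11/20 × 62000 + 3/20 × 141000 = 16900 + 28650 + 4200 + 34100 + 21150 = 105000
Offer B = 3/7 × 131000 + 1/7 × 24000 + 1/7 × 57000 + 2/7 × 77000 = 56142.8571 + 3428.5714 + 8142.8571 + 22000 = 89714.2857
Offer C = 7/20 × 129000 + 3/20 × 139000 + 7/20 × 136000 + 3/20 × 35000 = 45150 + 20850 + 47600 + 5250 = 118850

Offer C ($118,850)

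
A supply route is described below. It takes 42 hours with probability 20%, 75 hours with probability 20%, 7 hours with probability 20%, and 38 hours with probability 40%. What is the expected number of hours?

40 hours

EV = 0.2 × 42 + 0.2 × 75 + 0.2 × 7 + 0.4 × 38 = 8.4 + 15 + 1.4 + 15.2 = 40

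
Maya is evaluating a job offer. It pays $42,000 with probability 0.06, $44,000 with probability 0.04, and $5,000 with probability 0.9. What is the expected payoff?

EV = 0.06 × 42000 + 0.04 × 44000 + 0.9 × 5000 = 2520 + 1760 + 4500 = 8780

$8,780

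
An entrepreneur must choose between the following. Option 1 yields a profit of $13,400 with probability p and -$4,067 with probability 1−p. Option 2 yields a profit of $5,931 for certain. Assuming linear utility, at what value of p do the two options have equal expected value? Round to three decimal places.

p·13400 + (1−p)·(-4067) = 5931
17467p − 4067 = 5931
p = (5931 + 4067) / 17467

p = 0.572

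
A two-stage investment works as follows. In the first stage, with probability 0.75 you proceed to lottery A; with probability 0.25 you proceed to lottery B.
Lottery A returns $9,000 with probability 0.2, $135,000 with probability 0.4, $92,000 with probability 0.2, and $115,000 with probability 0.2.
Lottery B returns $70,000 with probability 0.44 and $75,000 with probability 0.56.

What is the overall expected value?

$91,100

EV(A) = 0.2 × 9000 + 0.4 × 135000 + 0.2 × 92000 + 0.2 × 115000 = 1800 + 54000 + 18400 + 23000 = 97200
EV(B) = 0.44 × 70000 + 0.56 × 75000 = 30800 + 42000 = 72800
Overall = 0.75 × 97200 + 0.25 × 72800 = 72900 + 18200 = 91100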